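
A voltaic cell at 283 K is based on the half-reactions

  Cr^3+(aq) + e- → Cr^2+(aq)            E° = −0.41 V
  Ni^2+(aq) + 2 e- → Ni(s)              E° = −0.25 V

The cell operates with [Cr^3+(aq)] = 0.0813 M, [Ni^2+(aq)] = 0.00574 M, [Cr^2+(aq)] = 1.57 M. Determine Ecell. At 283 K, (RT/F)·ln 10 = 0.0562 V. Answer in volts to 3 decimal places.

Since E°(Ni²⁺/Ni) > E°(Cr³⁺/Cr²⁺), Ni²⁺/Ni serves as the cathode.
E°cell = E°cat − E°an = −0.25 − (−0.41) = +0.16 V; n = 2.
The balanced reaction is Ni^2+(aq) + 2 Cr^2+(aq) → Ni(s) + 2 Cr^3+(aq), so Q = [Cr^3+(aq)]^2 / ([Ni^2+(aq)]·[Cr^2+(aq)]^2) = 0.467 and log Q = −0.331.
E = E° − (0.0562/n)·log Q = +0.16 − (0.0562/2)(−0.331) = +0.169 V.

+0.169 V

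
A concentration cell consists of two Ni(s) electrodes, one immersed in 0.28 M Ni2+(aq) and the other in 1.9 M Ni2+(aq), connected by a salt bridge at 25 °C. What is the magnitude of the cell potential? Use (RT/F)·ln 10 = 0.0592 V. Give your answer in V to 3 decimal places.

For a concentration cell E°cell = 0, since both electrodes use the same couple.
The compartment with the higher Ni2+(aq) concentration (1.9 M) acts as the cathode; ions are reduced there and produced at the dilute (0.28 M) anode.
With n = 2, Ecell = −(0.0592/2)·log([dilute]/[conc]) = −(0.0592/2)·log(0.28/1.9) = +0.025 V.

0.025 V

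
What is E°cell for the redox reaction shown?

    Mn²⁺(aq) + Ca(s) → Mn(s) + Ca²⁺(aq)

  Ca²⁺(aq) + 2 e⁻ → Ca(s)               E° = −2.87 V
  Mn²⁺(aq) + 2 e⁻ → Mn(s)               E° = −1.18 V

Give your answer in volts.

In the reaction as written, Mn²⁺(aq) is reduced (cathode) and Ca²⁺(aq) is produced by oxidation at the anode.
E°cell = E°(cathode) − E°(anode) = −1.18 − (−2.87) = +1.69 V.
The positive value indicates the reaction is spontaneous as written.

+1.69 V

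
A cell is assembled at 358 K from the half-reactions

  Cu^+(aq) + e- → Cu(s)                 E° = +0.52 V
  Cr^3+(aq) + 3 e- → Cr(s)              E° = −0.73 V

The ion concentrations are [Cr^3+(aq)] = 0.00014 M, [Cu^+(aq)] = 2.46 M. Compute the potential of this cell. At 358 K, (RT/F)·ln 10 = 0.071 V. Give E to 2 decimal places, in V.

+1.37 V

Since E°(Cu⁺/Cu) > E°(Cr³⁺/Cr), Cu⁺/Cu serves as the cathode.
E°cell = E°cat − E°an = +0.52 − (−0.73) = +1.25 V; n = 3.
For the overall reaction 3 Cu^+(aq) + Cr(s) → 3 Cu(s) + Cr^3+(aq), Q = [Cr^3+(aq)] / [Cu^+(aq)]^3 = 9.4×10^−6, giving log Q = −5.027.
E = E° − (0.071/n)·log Q = +1.25 − (0.071/3)(−5.027) = +1.37 V.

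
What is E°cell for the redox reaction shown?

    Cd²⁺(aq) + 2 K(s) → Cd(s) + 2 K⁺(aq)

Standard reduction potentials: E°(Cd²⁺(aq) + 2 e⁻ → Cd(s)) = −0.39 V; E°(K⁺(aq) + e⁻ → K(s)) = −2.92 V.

+2.53 V

In the reaction as written, Cd²⁺(aq) is reduced (cathode) and K⁺(aq) is produced by oxidation at the anode.
E°cell = E°(cathode) − E°(anode) = −0.39 − (−2.92) = +2.53 V.
The positive value indicates the reaction is spontaneous as written.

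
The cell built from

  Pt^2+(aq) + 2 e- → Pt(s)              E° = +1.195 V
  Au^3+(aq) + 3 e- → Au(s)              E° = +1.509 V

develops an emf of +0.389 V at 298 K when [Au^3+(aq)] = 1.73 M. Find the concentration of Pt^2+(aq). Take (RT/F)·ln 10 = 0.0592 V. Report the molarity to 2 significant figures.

0.0042 M

With Au³⁺/Au at the cathode and Pt²⁺/Pt at the anode, E°cell = +1.509 − (+1.195) = +0.314 V (n = 6).
Since E = E° − (0.0592/n)·log Q, log Q = n(E° − E)/0.0592 = −7.601.
Balancing electrons gives 2 Au^3+(aq) + 3 Pt(s) → 2 Au(s) + 3 Pt^2+(aq); thus Q = [Pt^2+(aq)]^3 / [Au^3+(aq)]^2.
Solving for the unknown gives log [Pt^2+(aq)] = −2.375, so [Pt^2+(aq)] ≈ 0.0042 M.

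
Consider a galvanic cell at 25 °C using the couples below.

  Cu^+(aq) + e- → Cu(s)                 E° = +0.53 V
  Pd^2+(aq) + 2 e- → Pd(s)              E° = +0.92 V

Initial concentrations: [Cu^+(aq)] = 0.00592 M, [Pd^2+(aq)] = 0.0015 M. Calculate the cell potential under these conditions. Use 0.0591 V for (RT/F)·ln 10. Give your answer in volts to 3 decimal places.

+0.438 V

Pd²⁺/Pd is reduced (cathode, E° = +0.92 V) and Cu⁺/Cu is oxidized (anode).
The standard potential is +0.92 − (+0.53) = +0.39 V and the balanced reaction transfers n = 2 electrons.
For the overall reaction Pd^2+(aq) + 2 Cu(s) → Pd(s) + 2 Cu^+(aq), Q = [Cu^+(aq)]^2 / [Pd^2+(aq)] = 0.0234, giving log Q = −1.631.
By the Nernst equation, E = +0.39 − (0.0591/2)·(−1.631) = +0.438 V.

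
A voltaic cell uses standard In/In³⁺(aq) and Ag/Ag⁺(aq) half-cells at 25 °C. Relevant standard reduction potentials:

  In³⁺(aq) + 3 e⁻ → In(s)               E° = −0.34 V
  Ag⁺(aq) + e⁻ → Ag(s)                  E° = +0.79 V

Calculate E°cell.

+1.13 V

The Ag⁺/Ag couple has the higher E°, so Ag ion is reduced (cathode) and In is oxidized (anode).
E°cell = E°(cathode) − E°(anode) = +0.79 − (−0.34) = +1.13 V.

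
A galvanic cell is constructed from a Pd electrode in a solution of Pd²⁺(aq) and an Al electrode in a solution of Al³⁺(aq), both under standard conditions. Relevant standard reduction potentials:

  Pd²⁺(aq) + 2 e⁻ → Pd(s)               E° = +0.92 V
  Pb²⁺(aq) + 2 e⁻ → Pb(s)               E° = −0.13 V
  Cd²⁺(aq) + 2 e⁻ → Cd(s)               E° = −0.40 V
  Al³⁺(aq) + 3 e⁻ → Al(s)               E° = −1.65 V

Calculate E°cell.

The Pd²⁺/Pd couple has the higher E°, so Pd ion is reduced (cathode) and Al is oxidized (anode).
E°cell = E°(cathode) − E°(anode) = +0.92 − (−1.65) = +2.57 V.

+2.57 V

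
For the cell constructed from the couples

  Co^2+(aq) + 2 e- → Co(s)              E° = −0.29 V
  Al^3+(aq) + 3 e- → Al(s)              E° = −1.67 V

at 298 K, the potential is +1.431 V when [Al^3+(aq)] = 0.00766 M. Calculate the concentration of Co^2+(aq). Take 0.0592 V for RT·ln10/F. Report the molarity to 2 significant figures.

Co²⁺/Co is the cathode (higher E°); E°cell = −0.29 − (−1.67) = +1.38 V with n = 6.
Rearranging E = E° − (0.0592/n)·log Q gives log Q = 6(+1.38 − (+1.431))/0.0592 = −5.169.
For 3 Co^2+(aq) + 2 Al(s) → 3 Co(s) + 2 Al^3+(aq), the reaction quotient is Q = [Al^3+(aq)]^2 / [Co^2+(aq)]^3.
Substituting the known concentrations and solving, log [Co^2+(aq)] = 0.312 and [Co^2+(aq)] = 2.1 M.

2.1 M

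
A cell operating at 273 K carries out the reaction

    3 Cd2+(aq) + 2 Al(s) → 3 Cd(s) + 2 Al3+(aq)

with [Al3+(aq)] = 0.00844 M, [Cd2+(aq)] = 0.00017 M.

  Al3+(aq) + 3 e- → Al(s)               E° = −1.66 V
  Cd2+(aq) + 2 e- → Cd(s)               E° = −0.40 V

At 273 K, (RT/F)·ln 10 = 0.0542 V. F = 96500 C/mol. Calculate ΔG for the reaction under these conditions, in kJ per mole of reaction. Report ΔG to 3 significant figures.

−692 kJ/mol

The standard cell potential is −0.40 − (−1.66) = +1.26 V, with n = 6 electrons in the balanced equation.
The reaction quotient is [Al3+(aq)]^2 / [Cd2+(aq)]^3 = 1.45×10^7; by Nernst, E = +1.26 − (0.0542/6)(7.161) = +1.1953 V.
Then ΔG = −nFE = −6 × 96500 × +1.1953 J/mol = −692 kJ/mol.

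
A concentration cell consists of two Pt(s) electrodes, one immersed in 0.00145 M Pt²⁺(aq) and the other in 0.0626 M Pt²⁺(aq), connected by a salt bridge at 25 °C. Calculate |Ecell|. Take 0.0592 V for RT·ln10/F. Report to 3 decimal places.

For a concentration cell E°cell = 0, since both electrodes use the same couple.
The compartment with the higher Pt²⁺(aq) concentration (0.0626 M) acts as the cathode; ions are reduced there and produced at the dilute (0.00145 M) anode.
With n = 2, Ecell = −(0.0592/2)·log([dilute]/[conc]) = −(0.0592/2)·log(0.00145/0.0626) = +0.048 V.

0.048 V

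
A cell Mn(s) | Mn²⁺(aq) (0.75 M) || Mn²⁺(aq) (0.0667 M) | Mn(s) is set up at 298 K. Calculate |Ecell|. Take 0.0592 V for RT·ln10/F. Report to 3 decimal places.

0.031 V

For a concentration cell E°cell = 0, since both electrodes use the same couple.
The compartment with the higher Mn²⁺(aq) concentration (0.75 M) acts as the cathode; ions are reduced there and produced at the dilute (0.0667 M) anode.
With n = 2, Ecell = −(0.0592/2)·log([dilute]/[conc]) = −(0.0592/2)·log(0.0667/0.75) = +0.031 V.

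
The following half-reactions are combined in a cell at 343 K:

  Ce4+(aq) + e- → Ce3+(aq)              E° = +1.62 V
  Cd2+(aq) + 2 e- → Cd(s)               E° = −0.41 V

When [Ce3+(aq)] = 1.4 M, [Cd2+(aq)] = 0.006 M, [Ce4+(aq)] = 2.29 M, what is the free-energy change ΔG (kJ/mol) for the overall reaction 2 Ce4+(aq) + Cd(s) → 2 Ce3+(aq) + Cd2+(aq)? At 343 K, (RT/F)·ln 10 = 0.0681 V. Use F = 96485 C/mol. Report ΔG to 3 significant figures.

The standard cell potential is +1.62 − (−0.41) = +2.03 V, with n = 2 electrons in the balanced equation.
Q = ([Ce3+(aq)]^2·[Cd2+(aq)]) / [Ce4+(aq)]^2 = 0.00224, so log Q = −2.649 and E = +2.03 − (0.0681/2)(−2.649) = +2.1202 V.
Finally ΔG = −nFE = −(2)(96485 C/mol)(+2.1202 V) = −409 kJ/mol.

−409 kJ/mol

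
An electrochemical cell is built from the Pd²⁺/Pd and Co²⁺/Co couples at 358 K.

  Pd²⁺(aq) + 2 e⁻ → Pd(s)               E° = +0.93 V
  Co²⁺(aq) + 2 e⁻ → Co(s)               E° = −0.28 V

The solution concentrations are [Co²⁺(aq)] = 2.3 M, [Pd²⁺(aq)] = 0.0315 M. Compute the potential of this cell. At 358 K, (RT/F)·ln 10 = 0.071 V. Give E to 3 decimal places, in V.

Since E°(Pd²⁺/Pd) > E°(Co²⁺/Co), Pd²⁺/Pd serves as the cathode.
E°cell = +0.93 − (−0.28) = +1.21 V, with n = 2 electrons transferred.
Balancing gives Pd²⁺(aq) + Co(s) → Pd(s) + Co²⁺(aq); hence Q = [Co²⁺(aq)] / [Pd²⁺(aq)] = 73 (log Q = 1.863).
E = E° − (0.071/n)·log Q = +1.21 − (0.071/2)(1.863) = +1.144 V.

+1.144 V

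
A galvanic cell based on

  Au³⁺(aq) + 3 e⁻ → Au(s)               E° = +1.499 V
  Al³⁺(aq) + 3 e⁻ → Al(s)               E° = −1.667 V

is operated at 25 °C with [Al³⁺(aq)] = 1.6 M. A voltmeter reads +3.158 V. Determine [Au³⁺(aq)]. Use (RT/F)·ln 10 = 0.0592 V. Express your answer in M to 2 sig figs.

0.63 M

The Au³⁺/Au couple has the larger reduction potential, so it is the cathode: E°cell = +1.499 − (−1.667) = +3.166 V and n = 3.
From the Nernst equation, log Q = n(E° − E)/0.0592 = 3·(+3.166 − (+3.158))/0.0592 = 0.405.
For Au³⁺(aq) + Al(s) → Au(s) + Al³⁺(aq), the reaction quotient is Q = [Al³⁺(aq)] / [Au³⁺(aq)].
Isolating [Au³⁺(aq)] in Q = 10^{0.405} yields log [Au³⁺(aq)] = −0.201, i.e. 0.63 M.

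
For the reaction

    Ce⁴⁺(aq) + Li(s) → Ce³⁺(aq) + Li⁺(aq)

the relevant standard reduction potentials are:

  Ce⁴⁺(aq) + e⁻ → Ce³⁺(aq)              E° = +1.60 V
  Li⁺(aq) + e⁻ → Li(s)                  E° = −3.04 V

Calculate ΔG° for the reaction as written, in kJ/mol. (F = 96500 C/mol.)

In the reaction as written Ce⁴⁺(aq) is reduced, so the Ce⁴⁺/Ce³⁺ couple is the cathode and Li⁺/Li is the anode.
E°cell = +1.60 − (−3.04) = +4.64 V; balancing electrons gives n = 1.
ΔG° = −nFE°cell = −(1)(96500)(+4.64) J/mol = −448 kJ/mol.

−448 kJ/mol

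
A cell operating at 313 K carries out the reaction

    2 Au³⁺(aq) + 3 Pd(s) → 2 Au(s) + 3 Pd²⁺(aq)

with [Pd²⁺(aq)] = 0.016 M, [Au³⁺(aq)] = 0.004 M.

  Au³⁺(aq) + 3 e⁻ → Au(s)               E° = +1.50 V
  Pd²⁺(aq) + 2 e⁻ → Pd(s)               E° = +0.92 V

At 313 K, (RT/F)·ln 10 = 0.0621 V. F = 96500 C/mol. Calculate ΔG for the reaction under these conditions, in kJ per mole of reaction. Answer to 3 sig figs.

−339 kJ/mol

E°cell = +1.50 − (+0.92) = +0.58 V; the balanced reaction transfers n = 6 electrons.
Here Q = [Pd²⁺(aq)]^3 / [Au³⁺(aq)]^2 = 0.256 (log Q = −0.592), giving E = +0.58 − (0.0621/6)·(−0.592) = +0.5861 V.
ΔG = −nFE = −(6)(96500)(+0.5861) J/mol = −339 kJ/mol.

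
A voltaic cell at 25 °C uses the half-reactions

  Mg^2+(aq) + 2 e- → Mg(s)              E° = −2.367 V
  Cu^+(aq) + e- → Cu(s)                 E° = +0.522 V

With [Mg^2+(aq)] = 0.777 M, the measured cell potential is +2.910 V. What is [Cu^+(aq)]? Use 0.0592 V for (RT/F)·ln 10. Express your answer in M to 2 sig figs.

The Cu⁺/Cu couple has the larger reduction potential, so it is the cathode: E°cell = +0.522 − (−2.367) = +2.889 V and n = 2.
From the Nernst equation, log Q = n(E° − E)/0.0592 = 2·(+2.889 − (+2.910))/0.0592 = −0.709.
Balancing electrons gives 2 Cu^+(aq) + Mg(s) → 2 Cu(s) + Mg^2+(aq); thus Q = [Mg^2+(aq)] / [Cu^+(aq)]^2.
Isolating [Cu^+(aq)] in Q = 10^{−0.709} yields log [Cu^+(aq)] = 0.300, i.e. 2.0 M.

2.0 M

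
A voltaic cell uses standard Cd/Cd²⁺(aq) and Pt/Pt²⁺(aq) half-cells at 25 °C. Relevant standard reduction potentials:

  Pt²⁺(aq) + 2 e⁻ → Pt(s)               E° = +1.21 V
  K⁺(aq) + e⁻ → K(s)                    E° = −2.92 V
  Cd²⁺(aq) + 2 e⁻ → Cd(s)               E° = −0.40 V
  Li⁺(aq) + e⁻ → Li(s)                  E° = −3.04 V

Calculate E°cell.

The Pt²⁺/Pt couple has the higher E°, so Pt ion is reduced (cathode) and Cd is oxidized (anode).
E°cell = E°(cathode) − E°(anode) = +1.21 − (−0.40) = +1.61 V.

+1.61 V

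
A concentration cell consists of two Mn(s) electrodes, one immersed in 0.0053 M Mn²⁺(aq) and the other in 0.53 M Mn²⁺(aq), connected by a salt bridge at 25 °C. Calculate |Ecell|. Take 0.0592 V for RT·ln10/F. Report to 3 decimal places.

For a concentration cell E°cell = 0, since both electrodes use the same couple.
The compartment with the higher Mn²⁺(aq) concentration (0.53 M) acts as the cathode; ions are reduced there and produced at the dilute (0.0053 M) anode.
With n = 2, Ecell = −(0.0592/2)·log([dilute]/[conc]) = −(0.0592/2)·log(0.0053/0.53) = +0.059 V.

0.059 V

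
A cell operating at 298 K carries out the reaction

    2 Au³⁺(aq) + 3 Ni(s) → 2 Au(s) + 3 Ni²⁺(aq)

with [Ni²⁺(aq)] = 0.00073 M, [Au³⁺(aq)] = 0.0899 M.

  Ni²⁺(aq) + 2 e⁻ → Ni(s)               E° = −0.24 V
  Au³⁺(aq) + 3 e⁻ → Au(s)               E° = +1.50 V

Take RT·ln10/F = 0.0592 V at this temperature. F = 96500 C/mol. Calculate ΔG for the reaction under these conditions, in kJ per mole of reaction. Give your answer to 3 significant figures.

−1050 kJ/mol

The standard cell potential is +1.50 − (−0.24) = +1.74 V, with n = 6 electrons in the balanced equation.
Q = [Ni²⁺(aq)]^3 / [Au³⁺(aq)]^2 = 4.81×10^−8, so log Q = −7.318 and E = +1.74 − (0.0592/6)(−7.318) = +1.8122 V.
ΔG = −nFE = −(6)(96500)(+1.8122) J/mol = −1050 kJ/mol.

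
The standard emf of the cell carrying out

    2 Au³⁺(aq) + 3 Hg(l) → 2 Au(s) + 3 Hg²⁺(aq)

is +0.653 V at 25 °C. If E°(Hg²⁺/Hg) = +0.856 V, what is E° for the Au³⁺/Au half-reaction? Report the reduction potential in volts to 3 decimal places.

In the reaction as written the Au³⁺/Au couple is reduced (cathode) and Hg²⁺/Hg is oxidized (anode), so E°cell = E°(Au³⁺/Au) − E°(Hg²⁺/Hg).
E°(Au³⁺/Au) = E°cell + E°(anode) = +0.653 + (+0.856) = +1.509 V.

+1.509 V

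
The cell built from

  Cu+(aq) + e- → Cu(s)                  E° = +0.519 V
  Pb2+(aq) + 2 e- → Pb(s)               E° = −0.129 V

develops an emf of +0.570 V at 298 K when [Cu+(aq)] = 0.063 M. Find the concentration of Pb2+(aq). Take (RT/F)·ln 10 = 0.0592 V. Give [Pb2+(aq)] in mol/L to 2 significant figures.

With Cu⁺/Cu at the cathode and Pb²⁺/Pb at the anode, E°cell = +0.519 − (−0.129) = +0.648 V (n = 2).
From the Nernst equation, log Q = n(E° − E)/0.0592 = 2·(+0.648 − (+0.570))/0.0592 = 2.635.
The balanced reaction is 2 Cu+(aq) + Pb(s) → 2 Cu(s) + Pb2+(aq), so Q = [Pb2+(aq)] / [Cu+(aq)]^2.
Solving for the unknown gives log [Pb2+(aq)] = 0.234, so [Pb2+(aq)] ≈ 1.7 M.

1.7 M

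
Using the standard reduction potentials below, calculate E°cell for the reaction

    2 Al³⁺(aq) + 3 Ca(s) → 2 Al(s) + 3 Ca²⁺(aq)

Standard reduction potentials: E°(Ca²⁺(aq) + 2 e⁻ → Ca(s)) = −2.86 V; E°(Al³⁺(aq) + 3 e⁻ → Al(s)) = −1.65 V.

Al³⁺(aq) gains electrons, so the Al³⁺/Al couple is the cathode; the Ca²⁺/Ca couple is the anode.
E°cell = E°(cathode) − E°(anode) = −1.65 − (−2.86) = +1.21 V.
The positive value indicates the reaction is spontaneous as written.

+1.21 V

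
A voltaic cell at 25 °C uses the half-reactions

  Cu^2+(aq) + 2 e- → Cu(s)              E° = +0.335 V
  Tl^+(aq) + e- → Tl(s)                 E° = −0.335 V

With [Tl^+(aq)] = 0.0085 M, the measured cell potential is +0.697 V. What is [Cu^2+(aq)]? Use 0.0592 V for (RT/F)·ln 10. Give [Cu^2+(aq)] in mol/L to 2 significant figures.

0.00059 M

With Cu²⁺/Cu at the cathode and Tl⁺/Tl at the anode, E°cell = +0.335 − (−0.335) = +0.670 V (n = 2).
Since E = E° − (0.0592/n)·log Q, log Q = n(E° − E)/0.0592 = −0.912.
The balanced reaction is Cu^2+(aq) + 2 Tl(s) → Cu(s) + 2 Tl^+(aq), so Q = [Tl^+(aq)]^2 / [Cu^2+(aq)].
Substituting the known concentrations and solving, log [Cu^2+(aq)] = −3.229 and [Cu^2+(aq)] = 0.00059 M.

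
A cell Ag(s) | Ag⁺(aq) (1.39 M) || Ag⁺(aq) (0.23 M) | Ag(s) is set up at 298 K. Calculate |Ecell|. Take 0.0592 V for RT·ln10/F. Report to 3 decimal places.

For a concentration cell E°cell = 0, since both electrodes use the same couple.
The compartment with the higher Ag⁺(aq) concentration (1.39 M) acts as the cathode; ions are reduced there and produced at the dilute (0.23 M) anode.
With n = 1, Ecell = −(0.0592/1)·log([dilute]/[conc]) = −(0.0592/1)·log(0.23/1.39) = +0.046 V.

0.046 V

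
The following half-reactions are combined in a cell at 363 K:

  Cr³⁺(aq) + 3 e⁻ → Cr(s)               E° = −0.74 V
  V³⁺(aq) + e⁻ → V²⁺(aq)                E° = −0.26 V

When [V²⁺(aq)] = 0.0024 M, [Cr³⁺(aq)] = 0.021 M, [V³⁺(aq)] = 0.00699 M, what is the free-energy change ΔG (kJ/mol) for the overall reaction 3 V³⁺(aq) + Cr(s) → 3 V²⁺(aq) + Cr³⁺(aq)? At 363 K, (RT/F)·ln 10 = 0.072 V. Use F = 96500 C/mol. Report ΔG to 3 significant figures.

−160 kJ/mol

With V³⁺/V²⁺ reduced at the cathode, E°cell = −0.26 − (−0.74) = +0.48 V and n = 3.
The reaction quotient is ([V²⁺(aq)]^3·[Cr³⁺(aq)]) / [V³⁺(aq)]^3 = 0.00085; by Nernst, E = +0.48 − (0.072/3)(−3.071) = +0.5537 V.
Then ΔG = −nFE = −3 × 96500 × +0.5537 J/mol = −160 kJ/mol.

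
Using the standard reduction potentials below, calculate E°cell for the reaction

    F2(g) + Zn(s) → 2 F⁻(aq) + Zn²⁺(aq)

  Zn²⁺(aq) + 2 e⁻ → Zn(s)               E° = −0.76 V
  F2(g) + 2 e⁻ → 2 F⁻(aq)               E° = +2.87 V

F2(g) gains electrons, so the F₂/F⁻ couple is the cathode; the Zn²⁺/Zn couple is the anode.
E°cell = E°(cathode) − E°(anode) = +2.87 − (−0.76) = +3.63 V.
The positive value indicates the reaction is spontaneous as written.

+3.63 V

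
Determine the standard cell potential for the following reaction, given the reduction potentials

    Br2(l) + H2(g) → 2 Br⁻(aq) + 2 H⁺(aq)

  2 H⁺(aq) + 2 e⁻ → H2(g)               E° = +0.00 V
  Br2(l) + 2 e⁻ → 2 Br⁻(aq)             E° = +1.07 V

+1.07 V

Br2(l) gains electrons, so the Br₂/Br⁻ couple is the cathode; the 2H⁺/H₂ couple is the anode.
E°cell = E°(cathode) − E°(anode) = +1.07 − (+0.00) = +1.07 V.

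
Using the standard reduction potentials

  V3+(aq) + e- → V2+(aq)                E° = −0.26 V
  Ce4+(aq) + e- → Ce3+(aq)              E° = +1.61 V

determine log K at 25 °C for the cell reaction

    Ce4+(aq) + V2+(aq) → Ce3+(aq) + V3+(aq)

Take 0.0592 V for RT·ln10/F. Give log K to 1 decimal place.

The Ce⁴⁺/Ce³⁺ couple is reduced (cathode); E°cell = +1.61 − (−0.26) = +1.87 V with n = 1.
At equilibrium E = 0, so log K = nE°cell / 0.0592 = (1)(+1.87) / 0.0592 = 31.6.

log K = 31.6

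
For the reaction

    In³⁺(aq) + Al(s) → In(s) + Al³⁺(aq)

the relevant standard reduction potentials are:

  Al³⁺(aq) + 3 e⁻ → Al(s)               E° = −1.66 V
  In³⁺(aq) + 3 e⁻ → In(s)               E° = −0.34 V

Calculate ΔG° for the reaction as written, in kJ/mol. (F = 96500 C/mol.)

In the reaction as written In³⁺(aq) is reduced, so the In³⁺/In couple is the cathode and Al³⁺/Al is the anode.
E°cell = −0.34 − (−1.66) = +1.32 V; balancing electrons gives n = 3.
ΔG° = −nFE°cell = −(3)(96500)(+1.32) J/mol = −382 kJ/mol.

−382 kJ/mol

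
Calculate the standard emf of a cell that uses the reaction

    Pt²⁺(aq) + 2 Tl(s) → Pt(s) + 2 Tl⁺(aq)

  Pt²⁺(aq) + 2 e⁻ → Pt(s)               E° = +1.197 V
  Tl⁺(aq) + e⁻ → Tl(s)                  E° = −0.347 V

+1.544 V

Pt²⁺(aq) gains electrons, so the Pt²⁺/Pt couple is the cathode; the Tl⁺/Tl couple is the anode.
E°cell = E°(cathode) − E°(anode) = +1.197 − (−0.347) = +1.544 V.
The positive value indicates the reaction is spontaneous as written.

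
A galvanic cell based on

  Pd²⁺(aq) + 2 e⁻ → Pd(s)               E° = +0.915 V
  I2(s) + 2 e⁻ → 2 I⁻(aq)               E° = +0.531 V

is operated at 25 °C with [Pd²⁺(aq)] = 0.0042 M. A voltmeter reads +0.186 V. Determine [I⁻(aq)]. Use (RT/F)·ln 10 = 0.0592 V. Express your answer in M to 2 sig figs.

0.0070 M

The Pd²⁺/Pd couple has the larger reduction potential, so it is the cathode: E°cell = +0.915 − (+0.531) = +0.384 V and n = 2.
Rearranging E = E° − (0.0592/n)·log Q gives log Q = 2(+0.384 − (+0.186))/0.0592 = 6.689.
The balanced reaction is Pd²⁺(aq) + 2 I⁻(aq) → Pd(s) + I2(s), so Q = 1 / ([Pd²⁺(aq)]·[I⁻(aq)]^2).
Substituting the known concentrations and solving, log [I⁻(aq)] = −2.156 and [I⁻(aq)] = 0.0070 M.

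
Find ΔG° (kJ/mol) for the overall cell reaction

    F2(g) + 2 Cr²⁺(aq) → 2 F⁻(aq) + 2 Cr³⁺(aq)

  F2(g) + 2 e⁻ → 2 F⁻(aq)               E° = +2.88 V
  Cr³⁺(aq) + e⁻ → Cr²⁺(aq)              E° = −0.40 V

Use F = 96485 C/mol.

−633 kJ/mol

In the reaction as written F2(g) is reduced, so the F₂/F⁻ couple is the cathode and Cr³⁺/Cr²⁺ is the anode.
E°cell = +2.88 − (−0.40) = +3.28 V; balancing electrons gives n = 2.
ΔG° = −nFE°cell = −(2)(96485)(+3.28) J/mol = −633 kJ/mol.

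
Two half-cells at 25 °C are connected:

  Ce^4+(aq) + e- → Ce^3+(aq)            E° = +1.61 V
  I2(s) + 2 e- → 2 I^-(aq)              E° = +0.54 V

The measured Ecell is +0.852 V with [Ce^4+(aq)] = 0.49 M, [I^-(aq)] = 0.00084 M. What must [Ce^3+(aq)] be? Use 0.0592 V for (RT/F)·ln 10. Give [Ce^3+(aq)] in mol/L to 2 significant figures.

2.0 M

Ce⁴⁺/Ce³⁺ is the cathode (higher E°); E°cell = +1.61 − (+0.54) = +1.07 V with n = 2.
Rearranging E = E° − (0.0592/n)·log Q gives log Q = 2(+1.07 − (+0.852))/0.0592 = 7.365.
Balancing electrons gives 2 Ce^4+(aq) + 2 I^-(aq) → 2 Ce^3+(aq) + I2(s); thus Q = [Ce^3+(aq)]^2 / ([Ce^4+(aq)]^2·[I^-(aq)]^2).
Substituting the known concentrations and solving, log [Ce^3+(aq)] = 0.297 and [Ce^3+(aq)] = 2.0 M.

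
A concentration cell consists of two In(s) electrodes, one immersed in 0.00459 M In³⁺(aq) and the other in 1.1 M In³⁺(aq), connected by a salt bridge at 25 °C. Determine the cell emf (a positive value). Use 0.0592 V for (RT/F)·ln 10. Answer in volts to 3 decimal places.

For a concentration cell E°cell = 0, since both electrodes use the same couple.
The compartment with the higher In³⁺(aq) concentration (1.1 M) acts as the cathode; ions are reduced there and produced at the dilute (0.00459 M) anode.
With n = 3, Ecell = −(0.0592/3)·log([dilute]/[conc]) = −(0.0592/3)·log(0.00459/1.1) = +0.047 V.

0.047 V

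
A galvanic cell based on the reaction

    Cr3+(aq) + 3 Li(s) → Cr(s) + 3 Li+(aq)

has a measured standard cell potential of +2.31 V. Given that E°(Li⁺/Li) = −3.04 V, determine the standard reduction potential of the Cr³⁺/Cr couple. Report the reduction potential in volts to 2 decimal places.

−0.73 V

In the reaction as written the Cr³⁺/Cr couple is reduced (cathode) and Li⁺/Li is oxidized (anode), so E°cell = E°(Cr³⁺/Cr) − E°(Li⁺/Li).
E°(Cr³⁺/Cr) = E°cell + E°(anode) = +2.31 + (−3.04) = −0.73 V.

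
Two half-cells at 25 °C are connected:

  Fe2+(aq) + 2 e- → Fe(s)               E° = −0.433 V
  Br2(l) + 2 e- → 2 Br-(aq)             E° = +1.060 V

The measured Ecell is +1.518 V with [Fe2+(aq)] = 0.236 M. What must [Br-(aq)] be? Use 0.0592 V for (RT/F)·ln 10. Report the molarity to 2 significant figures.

Br₂/Br⁻ is the cathode (higher E°); E°cell = +1.060 − (−0.433) = +1.493 V with n = 2.
Rearranging E = E° − (0.0592/n)·log Q gives log Q = 2(+1.493 − (+1.518))/0.0592 = −0.845.
For Br2(l) + Fe(s) → 2 Br-(aq) + Fe2+(aq), the reaction quotient is Q = [Br-(aq)]^2·[Fe2+(aq)].
Solving for the unknown gives log [Br-(aq)] = −0.109, so [Br-(aq)] ≈ 0.78 M.

0.78 M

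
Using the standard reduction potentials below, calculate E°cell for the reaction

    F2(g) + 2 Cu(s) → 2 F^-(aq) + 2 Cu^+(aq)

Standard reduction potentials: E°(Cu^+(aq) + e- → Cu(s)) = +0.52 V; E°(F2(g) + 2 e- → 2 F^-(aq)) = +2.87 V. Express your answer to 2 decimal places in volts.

In the reaction as written, F2(g) is reduced (cathode) and Cu^+(aq) is produced by oxidation at the anode.
E°cell = E°(cathode) − E°(anode) = +2.87 − (+0.52) = +2.35 V.
The positive value indicates the reaction is spontaneous as written.

+2.35 V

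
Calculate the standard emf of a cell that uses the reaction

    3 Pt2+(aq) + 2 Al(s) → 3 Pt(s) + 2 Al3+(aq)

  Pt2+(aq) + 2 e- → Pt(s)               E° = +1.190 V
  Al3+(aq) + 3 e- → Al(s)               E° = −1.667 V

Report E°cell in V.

In the reaction as written, Pt2+(aq) is reduced (cathode) and Al3+(aq) is produced by oxidation at the anode.
E°cell = E°(cathode) − E°(anode) = +1.190 − (−1.667) = +2.857 V.

+2.857 V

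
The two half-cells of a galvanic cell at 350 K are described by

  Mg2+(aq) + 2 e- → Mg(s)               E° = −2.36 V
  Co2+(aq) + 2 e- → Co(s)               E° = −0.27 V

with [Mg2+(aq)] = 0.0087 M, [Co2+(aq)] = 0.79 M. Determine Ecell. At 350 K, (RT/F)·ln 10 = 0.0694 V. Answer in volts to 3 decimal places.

+2.158 V

The Co²⁺/Co couple has the more positive E°, so it is the cathode; Mg²⁺/Mg is the anode.
E°cell = E°cat − E°an = −0.27 − (−2.36) = +2.09 V; n = 2.
The balanced reaction is Co2+(aq) + Mg(s) → Co(s) + Mg2+(aq), so Q = [Mg2+(aq)] / [Co2+(aq)] = 0.011 and log Q = −1.958.
Applying E = E° − (RT ln10/nF)·log Q gives +2.09 − (0.0694/2)(−1.958) = +2.158 V.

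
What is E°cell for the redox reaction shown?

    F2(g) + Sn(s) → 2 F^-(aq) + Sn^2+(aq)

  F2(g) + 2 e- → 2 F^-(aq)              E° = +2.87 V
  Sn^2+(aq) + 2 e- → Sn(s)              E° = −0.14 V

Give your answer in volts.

+3.01 V

In the reaction as written, F2(g) is reduced (cathode) and Sn^2+(aq) is produced by oxidation at the anode.
E°cell = E°(cathode) − E°(anode) = +2.87 − (−0.14) = +3.01 V.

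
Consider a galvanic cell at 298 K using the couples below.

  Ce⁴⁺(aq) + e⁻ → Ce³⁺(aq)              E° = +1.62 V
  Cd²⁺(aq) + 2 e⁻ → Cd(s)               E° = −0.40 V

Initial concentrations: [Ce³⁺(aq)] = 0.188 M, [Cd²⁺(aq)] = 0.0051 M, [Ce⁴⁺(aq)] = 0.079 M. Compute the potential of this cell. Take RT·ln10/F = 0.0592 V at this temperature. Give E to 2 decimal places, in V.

Since E°(Ce⁴⁺/Ce³⁺) > E°(Cd²⁺/Cd), Ce⁴⁺/Ce³⁺ serves as the cathode.
E°cell = +1.62 − (−0.40) = +2.02 V, with n = 2 electrons transferred.
For the overall reaction 2 Ce⁴⁺(aq) + Cd(s) → 2 Ce³⁺(aq) + Cd²⁺(aq), Q = ([Ce³⁺(aq)]^2·[Cd²⁺(aq)]) / [Ce⁴⁺(aq)]^2 = 0.0289, giving log Q = −1.539.
By the Nernst equation, E = +2.02 − (0.0592/2)·(−1.539) = +2.07 V.

+2.07 V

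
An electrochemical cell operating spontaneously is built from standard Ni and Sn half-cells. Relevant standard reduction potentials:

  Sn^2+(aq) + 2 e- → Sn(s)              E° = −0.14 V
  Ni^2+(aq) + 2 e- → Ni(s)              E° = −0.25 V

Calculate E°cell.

Of the two couples in this cell, the one with the more positive reduction potential is reduced at the cathode: here that is Sn²⁺/Sn (−0.14 V); Ni²⁺/Ni (−0.25 V) is the anode.
E°cell = E°(cathode) − E°(anode) = −0.14 − (−0.25) = +0.11 V.

+0.11 V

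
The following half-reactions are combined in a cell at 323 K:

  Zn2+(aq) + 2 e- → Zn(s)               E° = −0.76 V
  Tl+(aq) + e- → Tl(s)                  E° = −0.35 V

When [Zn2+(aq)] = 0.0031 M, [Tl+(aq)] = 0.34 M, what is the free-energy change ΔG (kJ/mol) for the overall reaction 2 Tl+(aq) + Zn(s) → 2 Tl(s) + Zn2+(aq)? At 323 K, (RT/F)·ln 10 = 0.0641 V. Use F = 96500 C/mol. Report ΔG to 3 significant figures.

E°cell = −0.35 − (−0.76) = +0.41 V; the balanced reaction transfers n = 2 electrons.
Q = [Zn2+(aq)] / [Tl+(aq)]^2 = 0.0268, so log Q = −1.572 and E = +0.41 − (0.0641/2)(−1.572) = +0.4604 V.
ΔG = −nFE = −(2)(96500)(+0.4604) J/mol = −88.9 kJ/mol.

−88.9 kJ/mol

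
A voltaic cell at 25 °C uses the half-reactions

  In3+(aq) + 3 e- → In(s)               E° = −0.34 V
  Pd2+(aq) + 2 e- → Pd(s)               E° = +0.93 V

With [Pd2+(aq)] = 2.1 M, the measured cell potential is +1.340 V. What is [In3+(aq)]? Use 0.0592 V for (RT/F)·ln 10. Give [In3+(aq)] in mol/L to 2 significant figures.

The Pd²⁺/Pd couple has the larger reduction potential, so it is the cathode: E°cell = +0.93 − (−0.34) = +1.27 V and n = 6.
From the Nernst equation, log Q = n(E° − E)/0.0592 = 6·(+1.27 − (+1.340))/0.0592 = −7.095.
Balancing electrons gives 3 Pd2+(aq) + 2 In(s) → 3 Pd(s) + 2 In3+(aq); thus Q = [In3+(aq)]^2 / [Pd2+(aq)]^3.
Solving for the unknown gives log [In3+(aq)] = −3.064, so [In3+(aq)] ≈ 0.00086 M.

0.00086 M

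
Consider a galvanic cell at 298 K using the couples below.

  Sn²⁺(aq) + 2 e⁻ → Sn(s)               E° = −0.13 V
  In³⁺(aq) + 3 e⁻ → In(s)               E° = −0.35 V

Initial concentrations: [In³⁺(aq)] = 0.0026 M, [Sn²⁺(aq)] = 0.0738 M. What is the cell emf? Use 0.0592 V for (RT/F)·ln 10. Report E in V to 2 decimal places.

The Sn²⁺/Sn couple has the more positive E°, so it is the cathode; In³⁺/In is the anode.
The standard potential is −0.13 − (−0.35) = +0.22 V and the balanced reaction transfers n = 6 electrons.
The balanced reaction is 3 Sn²⁺(aq) + 2 In(s) → 3 Sn(s) + 2 In³⁺(aq), so Q = [In³⁺(aq)]^2 / [Sn²⁺(aq)]^3 = 0.0168 and log Q = −1.774.
E = E° − (0.0592/n)·log Q = +0.22 − (0.0592/6)(−1.774) = +0.24 V.

+0.24 V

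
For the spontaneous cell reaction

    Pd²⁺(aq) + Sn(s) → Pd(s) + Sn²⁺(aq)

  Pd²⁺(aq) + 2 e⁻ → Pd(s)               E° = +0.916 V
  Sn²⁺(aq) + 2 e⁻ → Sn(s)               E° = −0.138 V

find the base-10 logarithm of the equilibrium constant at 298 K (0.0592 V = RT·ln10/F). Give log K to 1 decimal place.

The Pd²⁺/Pd couple is reduced (cathode); E°cell = +0.916 − (−0.138) = +1.054 V with n = 2.
At equilibrium E = 0, so log K = nE°cell / 0.0592 = (2)(+1.054) / 0.0592 = 35.6.

log K = 35.6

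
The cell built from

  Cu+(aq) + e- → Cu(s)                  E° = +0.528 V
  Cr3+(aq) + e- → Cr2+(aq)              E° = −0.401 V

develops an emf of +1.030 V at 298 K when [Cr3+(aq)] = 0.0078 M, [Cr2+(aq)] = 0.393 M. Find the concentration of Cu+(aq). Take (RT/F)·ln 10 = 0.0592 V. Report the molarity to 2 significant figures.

1.0 M

With Cu⁺/Cu at the cathode and Cr³⁺/Cr²⁺ at the anode, E°cell = +0.528 − (−0.401) = +0.929 V (n = 1).
Rearranging E = E° − (0.0592/n)·log Q gives log Q = 1(+0.929 − (+1.030))/0.0592 = −1.706.
Balancing electrons gives Cu+(aq) + Cr2+(aq) → Cu(s) + Cr3+(aq); thus Q = [Cr3+(aq)] / ([Cu+(aq)]·[Cr2+(aq)]).
Isolating [Cu+(aq)] in Q = 10^{−1.706} yields log [Cu+(aq)] = 0.004, i.e. 1.0 M.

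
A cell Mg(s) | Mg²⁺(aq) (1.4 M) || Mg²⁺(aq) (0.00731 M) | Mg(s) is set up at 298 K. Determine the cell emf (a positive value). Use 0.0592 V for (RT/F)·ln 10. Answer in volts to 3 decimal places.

0.068 V

For a concentration cell E°cell = 0, since both electrodes use the same couple.
The compartment with the higher Mg²⁺(aq) concentration (1.4 M) acts as the cathode; ions are reduced there and produced at the dilute (0.00731 M) anode.
With n = 2, Ecell = −(0.0592/2)·log([dilute]/[conc]) = −(0.0592/2)·log(0.00731/1.4) = +0.068 V.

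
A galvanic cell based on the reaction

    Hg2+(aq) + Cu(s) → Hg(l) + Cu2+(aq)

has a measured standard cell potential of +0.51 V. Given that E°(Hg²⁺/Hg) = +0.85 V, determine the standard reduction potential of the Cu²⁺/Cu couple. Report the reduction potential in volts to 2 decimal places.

In the reaction as written the Hg²⁺/Hg couple is reduced (cathode) and Cu²⁺/Cu is oxidized (anode), so E°cell = E°(Hg²⁺/Hg) − E°(Cu²⁺/Cu).
E°(Cu²⁺/Cu) = E°(cathode) − E°cell = +0.85 − (+0.51) = +0.34 V.

+0.34 V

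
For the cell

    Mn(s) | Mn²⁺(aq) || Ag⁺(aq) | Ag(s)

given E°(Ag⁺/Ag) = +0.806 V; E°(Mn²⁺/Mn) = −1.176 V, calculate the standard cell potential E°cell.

By convention the left-hand electrode in cell notation is the anode (oxidation) and the right-hand electrode is the cathode (reduction).
E°cell = E°(right) − E°(left) = +0.806 − (−1.176) = +1.982 V.

+1.982 V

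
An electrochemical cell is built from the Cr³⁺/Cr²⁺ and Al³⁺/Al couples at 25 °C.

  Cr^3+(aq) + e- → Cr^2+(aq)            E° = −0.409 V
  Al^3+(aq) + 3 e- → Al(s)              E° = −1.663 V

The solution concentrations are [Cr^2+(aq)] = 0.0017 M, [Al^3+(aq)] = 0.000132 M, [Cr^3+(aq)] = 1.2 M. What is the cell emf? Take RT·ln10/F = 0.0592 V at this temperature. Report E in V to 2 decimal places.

+1.50 V

Cr³⁺/Cr²⁺ is reduced (cathode, E° = −0.409 V) and Al³⁺/Al is oxidized (anode).
E°cell = E°cat − E°an = −0.409 − (−1.663) = +1.254 V; n = 3.
The balanced reaction is 3 Cr^3+(aq) + Al(s) → 3 Cr^2+(aq) + Al^3+(aq), so Q = ([Cr^2+(aq)]^3·[Al^3+(aq)]) / [Cr^3+(aq)]^3 = 3.75×10^−13 and log Q = −12.426.
By the Nernst equation, E = +1.254 − (0.0592/3)·(−12.426) = +1.50 V.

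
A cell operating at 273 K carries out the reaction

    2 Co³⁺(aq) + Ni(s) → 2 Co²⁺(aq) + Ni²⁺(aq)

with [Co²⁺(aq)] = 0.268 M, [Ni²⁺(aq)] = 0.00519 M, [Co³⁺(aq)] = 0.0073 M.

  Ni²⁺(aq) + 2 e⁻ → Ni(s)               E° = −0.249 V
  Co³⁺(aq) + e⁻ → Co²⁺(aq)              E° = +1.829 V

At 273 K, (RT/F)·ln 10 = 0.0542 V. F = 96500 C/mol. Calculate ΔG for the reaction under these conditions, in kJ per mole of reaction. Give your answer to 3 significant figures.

The standard cell potential is +1.829 − (−0.249) = +2.078 V, with n = 2 electrons in the balanced equation.
Q = ([Co²⁺(aq)]^2·[Ni²⁺(aq)]) / [Co³⁺(aq)]^2 = 7, so log Q = 0.845 and E = +2.078 − (0.0542/2)(0.845) = +2.0551 V.
Finally ΔG = −nFE = −(2)(96500 C/mol)(+2.0551 V) = −397 kJ/mol.

−397 kJ/mol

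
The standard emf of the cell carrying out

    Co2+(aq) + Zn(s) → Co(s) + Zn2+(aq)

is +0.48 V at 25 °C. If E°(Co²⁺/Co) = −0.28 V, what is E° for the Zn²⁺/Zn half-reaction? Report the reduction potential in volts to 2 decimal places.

In the reaction as written the Co²⁺/Co couple is reduced (cathode) and Zn²⁺/Zn is oxidized (anode), so E°cell = E°(Co²⁺/Co) − E°(Zn²⁺/Zn).
E°(Zn²⁺/Zn) = E°(cathode) − E°cell = −0.28 − (+0.48) = −0.76 V.

−0.76 V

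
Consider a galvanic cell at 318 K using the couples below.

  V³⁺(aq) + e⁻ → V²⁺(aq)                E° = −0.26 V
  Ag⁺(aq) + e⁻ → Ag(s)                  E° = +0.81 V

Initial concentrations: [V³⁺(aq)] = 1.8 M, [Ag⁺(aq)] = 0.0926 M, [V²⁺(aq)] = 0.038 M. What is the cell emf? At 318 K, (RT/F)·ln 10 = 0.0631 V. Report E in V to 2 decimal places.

Since E°(Ag⁺/Ag) > E°(V³⁺/V²⁺), Ag⁺/Ag serves as the cathode.
E°cell = E°cat − E°an = +0.81 − (−0.26) = +1.07 V; n = 1.
Balancing gives Ag⁺(aq) + V²⁺(aq) → Ag(s) + V³⁺(aq); hence Q = [V³⁺(aq)] / ([Ag⁺(aq)]·[V²⁺(aq)]) = 512 (log Q = 2.709).
Applying E = E° − (RT ln10/nF)·log Q gives +1.07 − (0.0631/1)(2.709) = +0.90 V.

+0.90 V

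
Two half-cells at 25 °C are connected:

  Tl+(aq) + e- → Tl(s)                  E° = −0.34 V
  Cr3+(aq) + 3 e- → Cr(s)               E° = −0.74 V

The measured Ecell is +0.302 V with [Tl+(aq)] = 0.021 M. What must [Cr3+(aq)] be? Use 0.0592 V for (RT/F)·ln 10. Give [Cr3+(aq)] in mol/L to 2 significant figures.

Tl⁺/Tl is the cathode (higher E°); E°cell = −0.34 − (−0.74) = +0.40 V with n = 3.
From the Nernst equation, log Q = n(E° − E)/0.0592 = 3·(+0.40 − (+0.302))/0.0592 = 4.966.
The balanced reaction is 3 Tl+(aq) + Cr(s) → 3 Tl(s) + Cr3+(aq), so Q = [Cr3+(aq)] / [Tl+(aq)]^3.
Solving for the unknown gives log [Cr3+(aq)] = −0.067, so [Cr3+(aq)] ≈ 0.86 M.

0.86 M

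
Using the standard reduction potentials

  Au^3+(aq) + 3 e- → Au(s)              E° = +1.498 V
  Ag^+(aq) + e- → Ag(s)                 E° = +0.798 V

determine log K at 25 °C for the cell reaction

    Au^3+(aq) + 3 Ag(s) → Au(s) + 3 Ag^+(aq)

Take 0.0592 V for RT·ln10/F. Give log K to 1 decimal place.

The Au³⁺/Au couple is reduced (cathode); E°cell = +1.498 − (+0.798) = +0.700 V with n = 3.
At equilibrium E = 0, so log K = nE°cell / 0.0592 = (3)(+0.700) / 0.0592 = 35.5.

log K = 35.5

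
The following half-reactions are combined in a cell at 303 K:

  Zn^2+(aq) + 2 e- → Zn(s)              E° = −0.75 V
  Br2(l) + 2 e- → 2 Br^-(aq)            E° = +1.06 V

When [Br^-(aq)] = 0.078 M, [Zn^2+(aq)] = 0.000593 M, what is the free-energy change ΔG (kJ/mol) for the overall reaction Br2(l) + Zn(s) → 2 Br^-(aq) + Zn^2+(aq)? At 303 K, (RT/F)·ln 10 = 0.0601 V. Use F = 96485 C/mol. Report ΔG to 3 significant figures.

The standard cell potential is +1.06 − (−0.75) = +1.81 V, with n = 2 electrons in the balanced equation.
Here Q = [Br^-(aq)]^2·[Zn^2+(aq)] = 3.61×10^−6 (log Q = −5.443), giving E = +1.81 − (0.0601/2)·(−5.443) = +1.9736 V.
Then ΔG = −nFE = −2 × 96485 × +1.9736 J/mol = −381 kJ/mol.

−381 kJ/mol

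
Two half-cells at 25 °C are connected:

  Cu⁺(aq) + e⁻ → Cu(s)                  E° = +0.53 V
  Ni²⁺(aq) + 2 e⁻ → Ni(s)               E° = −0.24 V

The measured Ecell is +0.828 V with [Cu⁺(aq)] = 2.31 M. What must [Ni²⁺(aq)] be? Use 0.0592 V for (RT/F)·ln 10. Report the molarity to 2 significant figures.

0.059 M

The Cu⁺/Cu couple has the larger reduction potential, so it is the cathode: E°cell = +0.53 − (−0.24) = +0.77 V and n = 2.
Rearranging E = E° − (0.0592/n)·log Q gives log Q = 2(+0.77 − (+0.828))/0.0592 = −1.959.
For 2 Cu⁺(aq) + Ni(s) → 2 Cu(s) + Ni²⁺(aq), the reaction quotient is Q = [Ni²⁺(aq)] / [Cu⁺(aq)]^2.
Solving for the unknown gives log [Ni²⁺(aq)] = −1.232, so [Ni²⁺(aq)] ≈ 0.059 M.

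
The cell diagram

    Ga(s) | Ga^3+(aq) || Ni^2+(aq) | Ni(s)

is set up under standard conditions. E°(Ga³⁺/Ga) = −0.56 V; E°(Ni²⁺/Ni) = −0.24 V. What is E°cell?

By convention the left-hand electrode in cell notation is the anode (oxidation) and the right-hand electrode is the cathode (reduction).
E°cell = E°(right) − E°(left) = −0.24 − (−0.56) = +0.32 V.

+0.32 V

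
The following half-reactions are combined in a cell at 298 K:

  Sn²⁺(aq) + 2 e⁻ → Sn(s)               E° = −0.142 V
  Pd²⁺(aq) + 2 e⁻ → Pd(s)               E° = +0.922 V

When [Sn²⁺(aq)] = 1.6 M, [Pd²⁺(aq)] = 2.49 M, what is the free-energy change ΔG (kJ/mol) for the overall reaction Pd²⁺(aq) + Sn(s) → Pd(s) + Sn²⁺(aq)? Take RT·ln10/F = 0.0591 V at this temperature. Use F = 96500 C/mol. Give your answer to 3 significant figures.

With Pd²⁺/Pd reduced at the cathode, E°cell = +0.922 − (−0.142) = +1.064 V and n = 2.
Here Q = [Sn²⁺(aq)] / [Pd²⁺(aq)] = 0.643 (log Q = −0.192), giving E = +1.064 − (0.0591/2)·(−0.192) = +1.0697 V.
Finally ΔG = −nFE = −(2)(96500 C/mol)(+1.0697 V) = −206 kJ/mol.

−206 kJ/mol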